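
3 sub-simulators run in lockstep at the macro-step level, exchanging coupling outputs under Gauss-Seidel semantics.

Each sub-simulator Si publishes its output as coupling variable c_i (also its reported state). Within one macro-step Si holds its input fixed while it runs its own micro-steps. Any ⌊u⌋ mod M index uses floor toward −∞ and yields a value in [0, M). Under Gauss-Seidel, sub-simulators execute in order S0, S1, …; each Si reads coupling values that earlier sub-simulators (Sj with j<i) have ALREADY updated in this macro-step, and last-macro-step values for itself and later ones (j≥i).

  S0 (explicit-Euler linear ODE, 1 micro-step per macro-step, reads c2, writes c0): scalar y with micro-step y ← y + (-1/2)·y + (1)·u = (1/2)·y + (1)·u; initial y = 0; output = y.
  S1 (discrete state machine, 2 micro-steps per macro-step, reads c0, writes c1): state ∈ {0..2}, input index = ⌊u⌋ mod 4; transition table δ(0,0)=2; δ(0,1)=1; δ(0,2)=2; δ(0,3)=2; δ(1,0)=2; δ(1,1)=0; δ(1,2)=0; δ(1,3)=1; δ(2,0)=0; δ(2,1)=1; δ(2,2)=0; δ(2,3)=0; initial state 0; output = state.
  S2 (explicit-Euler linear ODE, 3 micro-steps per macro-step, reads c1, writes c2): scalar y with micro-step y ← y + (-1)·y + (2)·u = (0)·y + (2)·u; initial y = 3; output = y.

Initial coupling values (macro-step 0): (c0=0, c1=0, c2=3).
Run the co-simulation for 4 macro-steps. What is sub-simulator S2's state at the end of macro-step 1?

macro 1: S0 reads c2=3 → after 1×micro: 3; S1 reads c0=3 → after 2×micro: 0; S2 reads c1=0 → after 3×micro: 0 ⇒ (c0=3, c1=0, c2=0)
macro 2: S0 reads c2=0 → after 1×micro: 3/2; S1 reads c0=3/2 → after 2×micro: 0; S2 reads c1=0 → after 3×micro: 0 ⇒ (c0=3/2, c1=0, c2=0)
macro 3: S0 reads c2=0 → after 1×micro: 3/4; S1 reads c0=3/4 → after 2×micro: 0; S2 reads c1=0 → after 3×micro: 0 ⇒ (c0=3/4, c1=0, c2=0)
macro 4: S0 reads c2=0 → after 1×micro: 3/8; S1 reads c0=3/8 → after 2×micro: 0; S2 reads c1=0 → after 3×micro: 0 ⇒ (c0=3/8, c1=0, c2=0)

S2 state at macro-step 1 = 0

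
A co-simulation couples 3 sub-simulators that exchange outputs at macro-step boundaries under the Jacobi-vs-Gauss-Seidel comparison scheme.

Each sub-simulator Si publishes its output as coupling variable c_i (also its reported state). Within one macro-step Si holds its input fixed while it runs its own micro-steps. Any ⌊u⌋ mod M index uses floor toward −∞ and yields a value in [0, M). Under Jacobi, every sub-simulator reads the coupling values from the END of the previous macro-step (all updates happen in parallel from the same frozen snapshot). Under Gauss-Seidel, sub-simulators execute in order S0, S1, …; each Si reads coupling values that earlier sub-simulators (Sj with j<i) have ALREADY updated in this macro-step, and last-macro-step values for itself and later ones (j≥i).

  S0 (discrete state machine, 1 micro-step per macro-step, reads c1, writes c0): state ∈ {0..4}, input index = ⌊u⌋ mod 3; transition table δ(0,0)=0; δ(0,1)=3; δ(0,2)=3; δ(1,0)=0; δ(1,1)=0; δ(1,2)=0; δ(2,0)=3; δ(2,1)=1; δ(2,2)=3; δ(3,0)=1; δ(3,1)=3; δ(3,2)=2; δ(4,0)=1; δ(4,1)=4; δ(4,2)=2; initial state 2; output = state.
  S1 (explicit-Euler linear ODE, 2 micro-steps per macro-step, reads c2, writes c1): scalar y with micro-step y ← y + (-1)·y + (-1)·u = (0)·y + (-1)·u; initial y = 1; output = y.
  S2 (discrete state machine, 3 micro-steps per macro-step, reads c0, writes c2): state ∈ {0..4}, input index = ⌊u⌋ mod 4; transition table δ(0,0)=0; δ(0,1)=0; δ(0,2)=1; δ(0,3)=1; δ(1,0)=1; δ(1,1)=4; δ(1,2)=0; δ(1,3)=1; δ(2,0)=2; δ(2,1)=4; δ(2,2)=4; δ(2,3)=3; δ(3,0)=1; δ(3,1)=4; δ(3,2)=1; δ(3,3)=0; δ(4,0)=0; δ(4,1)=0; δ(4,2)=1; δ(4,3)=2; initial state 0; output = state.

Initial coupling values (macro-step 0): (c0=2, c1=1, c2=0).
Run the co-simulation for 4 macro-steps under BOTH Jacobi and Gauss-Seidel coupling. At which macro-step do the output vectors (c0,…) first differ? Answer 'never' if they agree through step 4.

first divergence at macro-step: 1

[Jacobi] macro 1: S0 reads c1=1 → after 1×micro: 1; S1 reads c2=0 → after 2×micro: 0; S2 reads c0=2 → after 3×micro: 1 ⇒ (c0=1, c1=0, c2=1)
[Jacobi] macro 2: S0 reads c1=0 → after 1×micro: 0; S1 reads c2=1 → after 2×micro: -1; S2 reads c0=1 → after 3×micro: 0 ⇒ (c0=0, c1=-1, c2=0)
[Jacobi] macro 3: S0 reads c1=-1 → after 1×micro: 3; S1 reads c2=0 → after 2×micro: 0; S2 reads c0=0 → after 3×micro: 0 ⇒ (c0=3, c1=0, c2=0)
[Jacobi] macro 4: S0 reads c1=0 → after 1×micro: 1; S1 reads c2=0 → after 2×micro: 0; S2 reads c0=3 → after 3×micro: 1 ⇒ (c0=1, c1=0, c2=1)
[Gauss-Seidel] macro 1: S0 reads c1=1 → after 1×micro: 1; S1 reads c2=0 → after 2×micro: 0; S2 reads c0=1 → after 3×micro: 0 ⇒ (c0=1, c1=0, c2=0)
[Gauss-Seidel] macro 2: S0 reads c1=0 → after 1×micro: 0; S1 reads c2=0 → after 2×micro: 0; S2 reads c0=0 → after 3×micro: 0 ⇒ (c0=0, c1=0, c2=0)
[Gauss-Seidel] macro 3: S0 reads c1=0 → after 1×micro: 0; S1 reads c2=0 → after 2×micro: 0; S2 reads c0=0 → after 3×micro: 0 ⇒ (c0=0, c1=0, c2=0)
[Gauss-Seidel] macro 4: S0 reads c1=0 → after 1×micro: 0; S1 reads c2=0 → after 2×micro: 0; S2 reads c0=0 → after 3×micro: 0 ⇒ (c0=0, c1=0, c2=0)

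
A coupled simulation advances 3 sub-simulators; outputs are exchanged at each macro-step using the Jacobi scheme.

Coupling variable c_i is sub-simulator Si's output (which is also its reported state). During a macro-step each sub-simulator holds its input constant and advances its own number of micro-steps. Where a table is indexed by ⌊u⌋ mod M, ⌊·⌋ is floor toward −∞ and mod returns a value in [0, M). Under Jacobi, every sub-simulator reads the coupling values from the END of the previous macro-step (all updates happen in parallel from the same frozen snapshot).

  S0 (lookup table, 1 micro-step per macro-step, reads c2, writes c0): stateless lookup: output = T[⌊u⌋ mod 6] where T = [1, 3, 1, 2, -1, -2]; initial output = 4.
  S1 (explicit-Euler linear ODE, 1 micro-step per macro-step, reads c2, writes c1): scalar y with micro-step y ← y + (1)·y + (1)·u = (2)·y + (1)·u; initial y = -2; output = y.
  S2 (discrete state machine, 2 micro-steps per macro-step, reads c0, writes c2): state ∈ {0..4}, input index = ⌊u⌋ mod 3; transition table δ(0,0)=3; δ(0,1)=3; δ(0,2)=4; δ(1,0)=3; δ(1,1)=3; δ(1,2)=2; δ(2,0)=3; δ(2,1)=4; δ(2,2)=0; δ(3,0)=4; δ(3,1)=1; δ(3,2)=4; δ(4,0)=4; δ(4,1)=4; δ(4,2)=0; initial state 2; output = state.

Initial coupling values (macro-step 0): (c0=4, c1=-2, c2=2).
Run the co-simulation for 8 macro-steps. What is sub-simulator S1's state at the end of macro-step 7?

macro 1: S0 reads c2=2 → after 1×micro: 1; S1 reads c2=2 → after 1×micro: -2; S2 reads c0=4 → after 2×micro: 4 ⇒ (c0=1, c1=-2, c2=4)
macro 2: S0 reads c2=4 → after 1×micro: -1; S1 reads c2=4 → after 1×micro: 0; S2 reads c0=1 → after 2×micro: 4 ⇒ (c0=-1, c1=0, c2=4)
macro 3: S0 reads c2=4 → after 1×micro: -1; S1 reads c2=4 → after 1×micro: 4; S2 reads c0=-1 → after 2×micro: 4 ⇒ (c0=-1, c1=4, c2=4)
macro 4: S0 reads c2=4 → after 1×micro: -1; S1 reads c2=4 → after 1×micro: 12; S2 reads c0=-1 → after 2×micro: 4 ⇒ (c0=-1, c1=12, c2=4)
macro 5: S0 reads c2=4 → after 1×micro: -1; S1 reads c2=4 → after 1×micro: 28; S2 reads c0=-1 → after 2×micro: 4 ⇒ (c0=-1, c1=28, c2=4)
macro 6: S0 reads c2=4 → after 1×micro: -1; S1 reads c2=4 → after 1×micro: 60; S2 reads c0=-1 → after 2×micro: 4 ⇒ (c0=-1, c1=60, c2=4)
macro 7: S0 reads c2=4 → after 1×micro: -1; S1 reads c2=4 → after 1×micro: 124; S2 reads c0=-1 → after 2×micro: 4 ⇒ (c0=-1, c1=124, c2=4)
macro 8: S0 reads c2=4 → after 1×micro: -1; S1 reads c2=4 → after 1×micro: 252; S2 reads c0=-1 → after 2×micro: 4 ⇒ (c0=-1, c1=252, c2=4)

S1 state at macro-step 7 = 124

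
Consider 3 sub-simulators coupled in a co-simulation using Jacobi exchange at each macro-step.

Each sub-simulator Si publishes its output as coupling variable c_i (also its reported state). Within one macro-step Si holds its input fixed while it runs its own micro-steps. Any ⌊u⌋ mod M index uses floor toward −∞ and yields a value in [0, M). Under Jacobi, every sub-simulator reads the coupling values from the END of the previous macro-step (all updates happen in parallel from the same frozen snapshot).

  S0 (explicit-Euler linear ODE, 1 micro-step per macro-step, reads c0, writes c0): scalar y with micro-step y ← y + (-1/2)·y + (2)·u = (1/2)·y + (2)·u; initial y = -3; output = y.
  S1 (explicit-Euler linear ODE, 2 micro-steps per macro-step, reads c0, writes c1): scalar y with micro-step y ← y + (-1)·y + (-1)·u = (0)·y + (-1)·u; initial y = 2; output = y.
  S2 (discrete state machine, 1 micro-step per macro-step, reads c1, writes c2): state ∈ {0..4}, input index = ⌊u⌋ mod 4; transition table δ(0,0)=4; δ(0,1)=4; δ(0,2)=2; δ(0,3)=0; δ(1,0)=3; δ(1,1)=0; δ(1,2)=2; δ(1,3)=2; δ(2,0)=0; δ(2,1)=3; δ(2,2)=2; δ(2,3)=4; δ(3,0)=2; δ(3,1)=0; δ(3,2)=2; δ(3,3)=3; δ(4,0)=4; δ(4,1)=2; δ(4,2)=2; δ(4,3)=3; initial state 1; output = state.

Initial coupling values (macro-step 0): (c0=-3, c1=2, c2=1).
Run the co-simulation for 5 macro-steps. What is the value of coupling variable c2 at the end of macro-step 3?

c2 at macro-step 3 = 3

macro 1: S0 reads c0=-3 → after 1×micro: -15/2; S1 reads c0=-3 → after 2×micro: 3; S2 reads c1=2 → after 1×micro: 2 ⇒ (c0=-15/2, c1=3, c2=2)
macro 2: S0 reads c0=-15/2 → after 1×micro: -75/4; S1 reads c0=-15/2 → after 2×micro: 15/2; S2 reads c1=3 → after 1×micro: 4 ⇒ (c0=-75/4, c1=15/2, c2=4)
macro 3: S0 reads c0=-75/4 → after 1×micro: -375/8; S1 reads c0=-75/4 → after 2×micro: 75/4; S2 reads c1=15/2 → after 1×micro: 3 ⇒ (c0=-375/8, c1=75/4, c2=3)
macro 4: S0 reads c0=-375/8 → after 1×micro: -1875/16; S1 reads c0=-375/8 → after 2×micro: 375/8; S2 reads c1=75/4 → after 1×micro: 2 ⇒ (c0=-1875/16, c1=375/8, c2=2)
macro 5: S0 reads c0=-1875/16 → after 1×micro: -9375/32; S1 reads c0=-1875/16 → after 2×micro: 1875/16; S2 reads c1=375/8 → after 1×micro: 2 ⇒ (c0=-9375/32, c1=1875/16, c2=2)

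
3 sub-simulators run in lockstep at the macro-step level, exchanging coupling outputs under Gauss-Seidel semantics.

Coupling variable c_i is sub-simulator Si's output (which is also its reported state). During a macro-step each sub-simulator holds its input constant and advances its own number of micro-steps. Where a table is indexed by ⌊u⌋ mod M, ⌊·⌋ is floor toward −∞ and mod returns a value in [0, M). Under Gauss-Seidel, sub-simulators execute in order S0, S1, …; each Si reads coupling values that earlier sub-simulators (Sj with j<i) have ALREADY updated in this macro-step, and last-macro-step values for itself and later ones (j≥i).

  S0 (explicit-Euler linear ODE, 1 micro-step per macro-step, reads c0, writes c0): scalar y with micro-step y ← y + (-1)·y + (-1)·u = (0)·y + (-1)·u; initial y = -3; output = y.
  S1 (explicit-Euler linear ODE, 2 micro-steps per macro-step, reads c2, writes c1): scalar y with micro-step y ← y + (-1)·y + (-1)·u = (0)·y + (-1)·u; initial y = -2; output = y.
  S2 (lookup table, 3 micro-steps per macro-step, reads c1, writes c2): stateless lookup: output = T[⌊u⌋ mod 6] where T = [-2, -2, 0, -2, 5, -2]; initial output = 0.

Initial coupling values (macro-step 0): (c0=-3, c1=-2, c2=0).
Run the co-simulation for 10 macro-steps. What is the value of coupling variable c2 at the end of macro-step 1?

c2 at macro-step 1 = -2

macro 1: S0 reads c0=-3 → after 1×micro: 3; S1 reads c2=0 → after 2×micro: 0; S2 reads c1=0 → after 3×micro: -2 ⇒ (c0=3, c1=0, c2=-2)
macro 2: S0 reads c0=3 → after 1×micro: -3; S1 reads c2=-2 → after 2×micro: 2; S2 reads c1=2 → after 3×micro: 0 ⇒ (c0=-3, c1=2, c2=0)
macro 3: S0 reads c0=-3 → after 1×micro: 3; S1 reads c2=0 → after 2×micro: 0; S2 reads c1=0 → after 3×micro: -2 ⇒ (c0=3, c1=0, c2=-2)
macro 4: S0 reads c0=3 → after 1×micro: -3; S1 reads c2=-2 → after 2×micro: 2; S2 reads c1=2 → after 3×micro: 0 ⇒ (c0=-3, c1=2, c2=0)
macro 5: S0 reads c0=-3 → after 1×micro: 3; S1 reads c2=0 → after 2×micro: 0; S2 reads c1=0 → after 3×micro: -2 ⇒ (c0=3, c1=0, c2=-2)
macro 6: S0 reads c0=3 → after 1×micro: -3; S1 reads c2=-2 → after 2×micro: 2; S2 reads c1=2 → after 3×micro: 0 ⇒ (c0=-3, c1=2, c2=0)
macro 7: S0 reads c0=-3 → after 1×micro: 3; S1 reads c2=0 → after 2×micro: 0; S2 reads c1=0 → after 3×micro: -2 ⇒ (c0=3, c1=0, c2=-2)
macro 8: S0 reads c0=3 → after 1×micro: -3; S1 reads c2=-2 → after 2×micro: 2; S2 reads c1=2 → after 3×micro: 0 ⇒ (c0=-3, c1=2, c2=0)
macro 9: S0 reads c0=-3 → after 1×micro: 3; S1 reads c2=0 → after 2×micro: 0; S2 reads c1=0 → after 3×micro: -2 ⇒ (c0=3, c1=0, c2=-2)
macro 10: S0 reads c0=3 → after 1×micro: -3; S1 reads c2=-2 → after 2×micro: 2; S2 reads c1=2 → after 3×micro: 0 ⇒ (c0=-3, c1=2, c2=0)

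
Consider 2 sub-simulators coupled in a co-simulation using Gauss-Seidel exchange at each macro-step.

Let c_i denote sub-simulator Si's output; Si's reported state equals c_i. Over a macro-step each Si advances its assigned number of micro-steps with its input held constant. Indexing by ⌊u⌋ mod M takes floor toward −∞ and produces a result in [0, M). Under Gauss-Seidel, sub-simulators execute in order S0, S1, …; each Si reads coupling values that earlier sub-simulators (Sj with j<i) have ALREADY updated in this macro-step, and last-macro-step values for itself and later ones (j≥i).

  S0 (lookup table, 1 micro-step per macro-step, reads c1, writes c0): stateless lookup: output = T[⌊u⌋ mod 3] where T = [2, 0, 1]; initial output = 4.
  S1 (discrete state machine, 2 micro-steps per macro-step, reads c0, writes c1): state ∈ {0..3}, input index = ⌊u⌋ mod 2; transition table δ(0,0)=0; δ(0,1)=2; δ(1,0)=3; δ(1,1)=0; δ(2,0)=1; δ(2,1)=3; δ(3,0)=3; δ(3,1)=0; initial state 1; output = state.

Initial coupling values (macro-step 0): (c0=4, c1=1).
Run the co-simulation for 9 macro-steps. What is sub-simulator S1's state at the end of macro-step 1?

S1 state at macro-step 1 = 3

macro 1: S0 reads c1=1 → after 1×micro: 0; S1 reads c0=0 → after 2×micro: 3 ⇒ (c0=0, c1=3)
macro 2: S0 reads c1=3 → after 1×micro: 2; S1 reads c0=2 → after 2×micro: 3 ⇒ (c0=2, c1=3)
macro 3: S0 reads c1=3 → after 1×micro: 2; S1 reads c0=2 → after 2×micro: 3 ⇒ (c0=2, c1=3)
macro 4: S0 reads c1=3 → after 1×micro: 2; S1 reads c0=2 → after 2×micro: 3 ⇒ (c0=2, c1=3)
macro 5: S0 reads c1=3 → after 1×micro: 2; S1 reads c0=2 → after 2×micro: 3 ⇒ (c0=2, c1=3)
macro 6: S0 reads c1=3 → after 1×micro: 2; S1 reads c0=2 → after 2×micro: 3 ⇒ (c0=2, c1=3)
macro 7: S0 reads c1=3 → after 1×micro: 2; S1 reads c0=2 → after 2×micro: 3 ⇒ (c0=2, c1=3)
macro 8: S0 reads c1=3 → after 1×micro: 2; S1 reads c0=2 → after 2×micro: 3 ⇒ (c0=2, c1=3)
macro 9: S0 reads c1=3 → after 1×micro: 2; S1 reads c0=2 → after 2×micro: 3 ⇒ (c0=2, c1=3)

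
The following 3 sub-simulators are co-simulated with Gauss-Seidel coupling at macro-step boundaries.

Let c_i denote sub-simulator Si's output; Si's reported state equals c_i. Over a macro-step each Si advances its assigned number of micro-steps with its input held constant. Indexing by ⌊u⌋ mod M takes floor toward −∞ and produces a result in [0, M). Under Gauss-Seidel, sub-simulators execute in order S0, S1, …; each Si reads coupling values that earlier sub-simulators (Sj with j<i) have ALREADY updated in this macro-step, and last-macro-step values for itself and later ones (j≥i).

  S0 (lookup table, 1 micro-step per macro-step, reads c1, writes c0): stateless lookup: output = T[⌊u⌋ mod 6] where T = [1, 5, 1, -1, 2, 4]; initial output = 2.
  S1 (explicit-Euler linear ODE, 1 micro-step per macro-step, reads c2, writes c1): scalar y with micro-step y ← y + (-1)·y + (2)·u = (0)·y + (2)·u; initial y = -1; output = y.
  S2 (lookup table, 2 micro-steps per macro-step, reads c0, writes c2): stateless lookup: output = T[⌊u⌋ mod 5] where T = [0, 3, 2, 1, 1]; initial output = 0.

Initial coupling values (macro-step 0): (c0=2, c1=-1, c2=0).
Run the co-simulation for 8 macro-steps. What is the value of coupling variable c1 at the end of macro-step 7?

c1 at macro-step 7 = 6

macro 1: S0 reads c1=-1 → after 1×micro: 4; S1 reads c2=0 → after 1×micro: 0; S2 reads c0=4 → after 2×micro: 1 ⇒ (c0=4, c1=0, c2=1)
macro 2: S0 reads c1=0 → after 1×micro: 1; S1 reads c2=1 → after 1×micro: 2; S2 reads c0=1 → after 2×micro: 3 ⇒ (c0=1, c1=2, c2=3)
macro 3: S0 reads c1=2 → after 1×micro: 1; S1 reads c2=3 → after 1×micro: 6; S2 reads c0=1 → after 2×micro: 3 ⇒ (c0=1, c1=6, c2=3)
macro 4: S0 reads c1=6 → after 1×micro: 1; S1 reads c2=3 → after 1×micro: 6; S2 reads c0=1 → after 2×micro: 3 ⇒ (c0=1, c1=6, c2=3)
macro 5: S0 reads c1=6 → after 1×micro: 1; S1 reads c2=3 → after 1×micro: 6; S2 reads c0=1 → after 2×micro: 3 ⇒ (c0=1, c1=6, c2=3)
macro 6: S0 reads c1=6 → after 1×micro: 1; S1 reads c2=3 → after 1×micro: 6; S2 reads c0=1 → after 2×micro: 3 ⇒ (c0=1, c1=6, c2=3)
macro 7: S0 reads c1=6 → after 1×micro: 1; S1 reads c2=3 → after 1×micro: 6; S2 reads c0=1 → after 2×micro: 3 ⇒ (c0=1, c1=6, c2=3)
macro 8: S0 reads c1=6 → after 1×micro: 1; S1 reads c2=3 → after 1×micro: 6; S2 reads c0=1 → after 2×micro: 3 ⇒ (c0=1, c1=6, c2=3)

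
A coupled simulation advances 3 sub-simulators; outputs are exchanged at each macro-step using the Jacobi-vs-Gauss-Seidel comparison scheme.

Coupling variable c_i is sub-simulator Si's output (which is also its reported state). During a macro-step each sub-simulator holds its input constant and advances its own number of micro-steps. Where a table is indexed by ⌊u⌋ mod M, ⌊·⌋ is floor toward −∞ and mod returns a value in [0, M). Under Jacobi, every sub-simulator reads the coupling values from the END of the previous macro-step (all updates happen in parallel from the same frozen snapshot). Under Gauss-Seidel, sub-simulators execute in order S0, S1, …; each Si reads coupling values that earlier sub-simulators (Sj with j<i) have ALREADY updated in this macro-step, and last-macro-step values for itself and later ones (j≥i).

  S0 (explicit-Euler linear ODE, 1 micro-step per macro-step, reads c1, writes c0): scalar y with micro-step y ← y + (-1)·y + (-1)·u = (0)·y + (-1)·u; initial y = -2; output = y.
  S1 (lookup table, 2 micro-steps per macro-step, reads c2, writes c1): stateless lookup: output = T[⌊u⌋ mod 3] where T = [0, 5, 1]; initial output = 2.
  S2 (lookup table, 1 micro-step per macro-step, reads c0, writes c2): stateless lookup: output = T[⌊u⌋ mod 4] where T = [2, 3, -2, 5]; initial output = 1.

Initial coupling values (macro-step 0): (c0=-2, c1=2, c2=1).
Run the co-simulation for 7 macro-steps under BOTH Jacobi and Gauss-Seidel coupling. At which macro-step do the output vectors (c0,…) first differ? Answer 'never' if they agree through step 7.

first divergence at macro-step: 2

[Jacobi] macro 1: S0 reads c1=2 → after 1×micro: -2; S1 reads c2=1 → after 2×micro: 5; S2 reads c0=-2 → after 1×micro: -2 ⇒ (c0=-2, c1=5, c2=-2)
[Jacobi] macro 2: S0 reads c1=5 → after 1×micro: -5; S1 reads c2=-2 → after 2×micro: 5; S2 reads c0=-2 → after 1×micro: -2 ⇒ (c0=-5, c1=5, c2=-2)
[Jacobi] macro 3: S0 reads c1=5 → after 1×micro: -5; S1 reads c2=-2 → after 2×micro: 5; S2 reads c0=-5 → after 1×micro: 5 ⇒ (c0=-5, c1=5, c2=5)
[Jacobi] macro 4: S0 reads c1=5 → after 1×micro: -5; S1 reads c2=5 → after 2×micro: 1; S2 reads c0=-5 → after 1×micro: 5 ⇒ (c0=-5, c1=1, c2=5)
[Jacobi] macro 5: S0 reads c1=1 → after 1×micro: -1; S1 reads c2=5 → after 2×micro: 1; S2 reads c0=-5 → after 1×micro: 5 ⇒ (c0=-1, c1=1, c2=5)
[Jacobi] macro 6: S0 reads c1=1 → after 1×micro: -1; S1 reads c2=5 → after 2×micro: 1; S2 reads c0=-1 → after 1×micro: 5 ⇒ (c0=-1, c1=1, c2=5)
[Jacobi] macro 7: S0 reads c1=1 → after 1×micro: -1; S1 reads c2=5 → after 2×micro: 1; S2 reads c0=-1 → after 1×micro: 5 ⇒ (c0=-1, c1=1, c2=5)
[Gauss-Seidel] macro 1: S0 reads c1=2 → after 1×micro: -2; S1 reads c2=1 → after 2×micro: 5; S2 reads c0=-2 → after 1×micro: -2 ⇒ (c0=-2, c1=5, c2=-2)
[Gauss-Seidel] macro 2: S0 reads c1=5 → after 1×micro: -5; S1 reads c2=-2 → after 2×micro: 5; S2 reads c0=-5 → after 1×micro: 5 ⇒ (c0=-5, c1=5, c2=5)
[Gauss-Seidel] macro 3: S0 reads c1=5 → after 1×micro: -5; S1 reads c2=5 → after 2×micro: 1; S2 reads c0=-5 → after 1×micro: 5 ⇒ (c0=-5, c1=1, c2=5)
[Gauss-Seidel] macro 4: S0 reads c1=1 → after 1×micro: -1; S1 reads c2=5 → after 2×micro: 1; S2 reads c0=-1 → after 1×micro: 5 ⇒ (c0=-1, c1=1, c2=5)
[Gauss-Seidel] macro 5: S0 reads c1=1 → after 1×micro: -1; S1 reads c2=5 → after 2×micro: 1; S2 reads c0=-1 → after 1×micro: 5 ⇒ (c0=-1, c1=1, c2=5)
[Gauss-Seidel] macro 6: S0 reads c1=1 → after 1×micro: -1; S1 reads c2=5 → after 2×micro: 1; S2 reads c0=-1 → after 1×micro: 5 ⇒ (c0=-1, c1=1, c2=5)
[Gauss-Seidel] macro 7: S0 reads c1=1 → after 1×micro: -1; S1 reads c2=5 → after 2×micro: 1; S2 reads c0=-1 → after 1×micro: 5 ⇒ (c0=-1, c1=1, c2=5)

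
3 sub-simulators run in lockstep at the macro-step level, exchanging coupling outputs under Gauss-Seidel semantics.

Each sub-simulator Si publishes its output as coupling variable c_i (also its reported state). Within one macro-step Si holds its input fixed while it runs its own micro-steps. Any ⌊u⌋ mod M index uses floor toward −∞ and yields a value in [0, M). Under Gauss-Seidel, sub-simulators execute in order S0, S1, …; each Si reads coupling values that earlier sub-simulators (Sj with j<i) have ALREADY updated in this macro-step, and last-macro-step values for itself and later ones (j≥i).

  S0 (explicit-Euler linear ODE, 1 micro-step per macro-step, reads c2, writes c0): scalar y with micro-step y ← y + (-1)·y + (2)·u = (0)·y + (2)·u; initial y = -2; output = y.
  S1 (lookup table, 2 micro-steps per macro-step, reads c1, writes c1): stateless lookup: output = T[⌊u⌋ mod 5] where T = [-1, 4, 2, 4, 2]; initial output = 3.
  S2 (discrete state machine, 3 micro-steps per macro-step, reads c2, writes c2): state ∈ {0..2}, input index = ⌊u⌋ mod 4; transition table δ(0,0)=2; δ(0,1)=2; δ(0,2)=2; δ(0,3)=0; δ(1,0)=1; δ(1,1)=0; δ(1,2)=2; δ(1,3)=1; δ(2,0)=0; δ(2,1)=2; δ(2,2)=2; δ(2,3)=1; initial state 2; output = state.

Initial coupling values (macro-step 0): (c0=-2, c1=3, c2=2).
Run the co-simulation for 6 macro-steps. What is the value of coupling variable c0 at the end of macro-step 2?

macro 1: S0 reads c2=2 → after 1×micro: 4; S1 reads c1=3 → after 2×micro: 4; S2 reads c2=2 → after 3×micro: 2 ⇒ (c0=4, c1=4, c2=2)
macro 2: S0 reads c2=2 → after 1×micro: 4; S1 reads c1=4 → after 2×micro: 2; S2 reads c2=2 → after 3×micro: 2 ⇒ (c0=4, c1=2, c2=2)
macro 3: S0 reads c2=2 → after 1×micro: 4; S1 reads c1=2 → after 2×micro: 2; S2 reads c2=2 → after 3×micro: 2 ⇒ (c0=4, c1=2, c2=2)
macro 4: S0 reads c2=2 → after 1×micro: 4; S1 reads c1=2 → after 2×micro: 2; S2 reads c2=2 → after 3×micro: 2 ⇒ (c0=4, c1=2, c2=2)
macro 5: S0 reads c2=2 → after 1×micro: 4; S1 reads c1=2 → after 2×micro: 2; S2 reads c2=2 → after 3×micro: 2 ⇒ (c0=4, c1=2, c2=2)
macro 6: S0 reads c2=2 → after 1×micro: 4; S1 reads c1=2 → after 2×micro: 2; S2 reads c2=2 → after 3×micro: 2 ⇒ (c0=4, c1=2, c2=2)

c0 at macro-step 2 = 4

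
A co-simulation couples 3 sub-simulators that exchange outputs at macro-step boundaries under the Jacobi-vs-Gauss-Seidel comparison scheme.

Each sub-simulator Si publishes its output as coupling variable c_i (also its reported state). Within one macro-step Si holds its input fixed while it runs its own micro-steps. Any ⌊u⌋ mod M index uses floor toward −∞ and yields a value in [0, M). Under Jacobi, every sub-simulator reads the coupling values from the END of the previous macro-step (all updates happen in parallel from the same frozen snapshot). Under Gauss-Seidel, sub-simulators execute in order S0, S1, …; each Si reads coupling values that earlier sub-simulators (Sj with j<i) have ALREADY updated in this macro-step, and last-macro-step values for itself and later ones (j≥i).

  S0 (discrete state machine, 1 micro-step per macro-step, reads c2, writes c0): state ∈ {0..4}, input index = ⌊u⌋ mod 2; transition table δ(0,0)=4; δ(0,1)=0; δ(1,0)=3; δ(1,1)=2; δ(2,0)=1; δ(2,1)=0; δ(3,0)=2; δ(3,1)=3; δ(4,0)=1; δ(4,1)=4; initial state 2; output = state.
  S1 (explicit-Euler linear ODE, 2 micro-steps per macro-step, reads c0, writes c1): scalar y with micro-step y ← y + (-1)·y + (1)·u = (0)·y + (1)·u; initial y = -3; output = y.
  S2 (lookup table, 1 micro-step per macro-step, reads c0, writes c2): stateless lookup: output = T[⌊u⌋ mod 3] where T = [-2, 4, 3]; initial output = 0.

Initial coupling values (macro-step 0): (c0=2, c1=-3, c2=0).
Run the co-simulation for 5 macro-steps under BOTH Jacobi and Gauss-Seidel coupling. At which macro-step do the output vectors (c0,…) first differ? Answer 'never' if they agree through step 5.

first divergence at macro-step: 1

[Jacobi] macro 1: S0 reads c2=0 → after 1×micro: 1; S1 reads c0=2 → after 2×micro: 2; S2 reads c0=2 → after 1×micro: 3 ⇒ (c0=1, c1=2, c2=3)
[Jacobi] macro 2: S0 reads c2=3 → after 1×micro: 2; S1 reads c0=1 → after 2×micro: 1; S2 reads c0=1 → after 1×micro: 4 ⇒ (c0=2, c1=1, c2=4)
[Jacobi] macro 3: S0 reads c2=4 → after 1×micro: 1; S1 reads c0=2 → after 2×micro: 2; S2 reads c0=2 → after 1×micro: 3 ⇒ (c0=1, c1=2, c2=3)
[Jacobi] macro 4: S0 reads c2=3 → after 1×micro: 2; S1 reads c0=1 → after 2×micro: 1; S2 reads c0=1 → after 1×micro: 4 ⇒ (c0=2, c1=1, c2=4)
[Jacobi] macro 5: S0 reads c2=4 → after 1×micro: 1; S1 reads c0=2 → after 2×micro: 2; S2 reads c0=2 → after 1×micro: 3 ⇒ (c0=1, c1=2, c2=3)
[Gauss-Seidel] macro 1: S0 reads c2=0 → after 1×micro: 1; S1 reads c0=1 → after 2×micro: 1; S2 reads c0=1 → after 1×micro: 4 ⇒ (c0=1, c1=1, c2=4)
[Gauss-Seidel] macro 2: S0 reads c2=4 → after 1×micro: 3; S1 reads c0=3 → after 2×micro: 3; S2 reads c0=3 → after 1×micro: -2 ⇒ (c0=3, c1=3, c2=-2)
[Gauss-Seidel] macro 3: S0 reads c2=-2 → after 1×micro: 2; S1 reads c0=2 → after 2×micro: 2; S2 reads c0=2 → after 1×micro: 3 ⇒ (c0=2, c1=2, c2=3)
[Gauss-Seidel] macro 4: S0 reads c2=3 → after 1×micro: 0; S1 reads c0=0 → after 2×micro: 0; S2 reads c0=0 → after 1×micro: -2 ⇒ (c0=0, c1=0, c2=-2)
[Gauss-Seidel] macro 5: S0 reads c2=-2 → after 1×micro: 4; S1 reads c0=4 → after 2×micro: 4; S2 reads c0=4 → after 1×micro: 4 ⇒ (c0=4, c1=4, c2=4)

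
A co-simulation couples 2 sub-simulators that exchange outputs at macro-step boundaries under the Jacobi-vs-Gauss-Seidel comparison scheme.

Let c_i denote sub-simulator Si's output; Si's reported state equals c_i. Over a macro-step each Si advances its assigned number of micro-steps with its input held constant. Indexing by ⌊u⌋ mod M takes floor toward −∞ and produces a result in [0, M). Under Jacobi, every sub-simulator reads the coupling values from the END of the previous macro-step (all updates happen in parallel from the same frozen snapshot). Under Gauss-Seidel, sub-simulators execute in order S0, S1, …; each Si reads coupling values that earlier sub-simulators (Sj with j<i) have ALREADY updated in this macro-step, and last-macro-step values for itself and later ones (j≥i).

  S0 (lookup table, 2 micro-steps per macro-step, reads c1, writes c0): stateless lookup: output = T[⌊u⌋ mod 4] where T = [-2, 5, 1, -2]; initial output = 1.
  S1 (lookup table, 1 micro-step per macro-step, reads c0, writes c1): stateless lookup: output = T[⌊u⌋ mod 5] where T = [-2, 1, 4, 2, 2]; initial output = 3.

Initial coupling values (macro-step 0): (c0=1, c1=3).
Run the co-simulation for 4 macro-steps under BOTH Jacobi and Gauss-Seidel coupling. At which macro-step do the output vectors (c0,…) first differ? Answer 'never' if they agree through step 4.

[Jacobi] macro 1: S0 reads c1=3 → after 2×micro: -2; S1 reads c0=1 → after 1×micro: 1 ⇒ (c0=-2, c1=1)
[Jacobi] macro 2: S0 reads c1=1 → after 2×micro: 5; S1 reads c0=-2 → after 1×micro: 2 ⇒ (c0=5, c1=2)
[Jacobi] macro 3: S0 reads c1=2 → after 2×micro: 1; S1 reads c0=5 → after 1×micro: -2 ⇒ (c0=1, c1=-2)
[Jacobi] macro 4: S0 reads c1=-2 → after 2×micro: 1; S1 reads c0=1 → after 1×micro: 1 ⇒ (c0=1, c1=1)
[Gauss-Seidel] macro 1: S0 reads c1=3 → after 2×micro: -2; S1 reads c0=-2 → after 1×micro: 2 ⇒ (c0=-2, c1=2)
[Gauss-Seidel] macro 2: S0 reads c1=2 → after 2×micro: 1; S1 reads c0=1 → after 1×micro: 1 ⇒ (c0=1, c1=1)
[Gauss-Seidel] macro 3: S0 reads c1=1 → after 2×micro: 5; S1 reads c0=5 → after 1×micro: -2 ⇒ (c0=5, c1=-2)
[Gauss-Seidel] macro 4: S0 reads c1=-2 → after 2×micro: 1; S1 reads c0=1 → after 1×micro: 1 ⇒ (c0=1, c1=1)

first divergence at macro-step: 1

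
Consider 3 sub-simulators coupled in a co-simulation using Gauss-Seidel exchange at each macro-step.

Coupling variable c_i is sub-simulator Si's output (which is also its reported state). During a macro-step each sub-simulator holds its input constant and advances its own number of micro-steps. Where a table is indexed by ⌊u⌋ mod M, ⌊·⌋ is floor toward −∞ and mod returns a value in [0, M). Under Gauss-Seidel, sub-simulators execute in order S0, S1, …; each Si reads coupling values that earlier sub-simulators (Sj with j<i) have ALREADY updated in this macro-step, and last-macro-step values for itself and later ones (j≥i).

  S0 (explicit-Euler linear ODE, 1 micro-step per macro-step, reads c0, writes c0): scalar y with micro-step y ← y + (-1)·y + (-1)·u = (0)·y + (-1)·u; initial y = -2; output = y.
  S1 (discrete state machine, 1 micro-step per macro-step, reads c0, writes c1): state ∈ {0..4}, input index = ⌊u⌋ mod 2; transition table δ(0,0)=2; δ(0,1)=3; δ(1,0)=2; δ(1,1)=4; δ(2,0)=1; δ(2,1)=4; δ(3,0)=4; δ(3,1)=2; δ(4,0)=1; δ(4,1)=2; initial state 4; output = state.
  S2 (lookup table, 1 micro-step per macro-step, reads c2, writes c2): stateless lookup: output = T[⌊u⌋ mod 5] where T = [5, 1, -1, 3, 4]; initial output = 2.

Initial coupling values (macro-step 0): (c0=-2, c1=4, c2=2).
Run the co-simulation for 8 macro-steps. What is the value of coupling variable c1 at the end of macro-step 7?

c1 at macro-step 7 = 1

macro 1: S0 reads c0=-2 → after 1×micro: 2; S1 reads c0=2 → after 1×micro: 1; S2 reads c2=2 → after 1×micro: -1 ⇒ (c0=2, c1=1, c2=-1)
macro 2: S0 reads c0=2 → after 1×micro: -2; S1 reads c0=-2 → after 1×micro: 2; S2 reads c2=-1 → after 1×micro: 4 ⇒ (c0=-2, c1=2, c2=4)
macro 3: S0 reads c0=-2 → after 1×micro: 2; S1 reads c0=2 → after 1×micro: 1; S2 reads c2=4 → after 1×micro: 4 ⇒ (c0=2, c1=1, c2=4)
macro 4: S0 reads c0=2 → after 1×micro: -2; S1 reads c0=-2 → after 1×micro: 2; S2 reads c2=4 → after 1×micro: 4 ⇒ (c0=-2, c1=2, c2=4)
macro 5: S0 reads c0=-2 → after 1×micro: 2; S1 reads c0=2 → after 1×micro: 1; S2 reads c2=4 → after 1×micro: 4 ⇒ (c0=2, c1=1, c2=4)
macro 6: S0 reads c0=2 → after 1×micro: -2; S1 reads c0=-2 → after 1×micro: 2; S2 reads c2=4 → after 1×micro: 4 ⇒ (c0=-2, c1=2, c2=4)
macro 7: S0 reads c0=-2 → after 1×micro: 2; S1 reads c0=2 → after 1×micro: 1; S2 reads c2=4 → after 1×micro: 4 ⇒ (c0=2, c1=1, c2=4)
macro 8: S0 reads c0=2 → after 1×micro: -2; S1 reads c0=-2 → after 1×micro: 2; S2 reads c2=4 → after 1×micro: 4 ⇒ (c0=-2, c1=2, c2=4)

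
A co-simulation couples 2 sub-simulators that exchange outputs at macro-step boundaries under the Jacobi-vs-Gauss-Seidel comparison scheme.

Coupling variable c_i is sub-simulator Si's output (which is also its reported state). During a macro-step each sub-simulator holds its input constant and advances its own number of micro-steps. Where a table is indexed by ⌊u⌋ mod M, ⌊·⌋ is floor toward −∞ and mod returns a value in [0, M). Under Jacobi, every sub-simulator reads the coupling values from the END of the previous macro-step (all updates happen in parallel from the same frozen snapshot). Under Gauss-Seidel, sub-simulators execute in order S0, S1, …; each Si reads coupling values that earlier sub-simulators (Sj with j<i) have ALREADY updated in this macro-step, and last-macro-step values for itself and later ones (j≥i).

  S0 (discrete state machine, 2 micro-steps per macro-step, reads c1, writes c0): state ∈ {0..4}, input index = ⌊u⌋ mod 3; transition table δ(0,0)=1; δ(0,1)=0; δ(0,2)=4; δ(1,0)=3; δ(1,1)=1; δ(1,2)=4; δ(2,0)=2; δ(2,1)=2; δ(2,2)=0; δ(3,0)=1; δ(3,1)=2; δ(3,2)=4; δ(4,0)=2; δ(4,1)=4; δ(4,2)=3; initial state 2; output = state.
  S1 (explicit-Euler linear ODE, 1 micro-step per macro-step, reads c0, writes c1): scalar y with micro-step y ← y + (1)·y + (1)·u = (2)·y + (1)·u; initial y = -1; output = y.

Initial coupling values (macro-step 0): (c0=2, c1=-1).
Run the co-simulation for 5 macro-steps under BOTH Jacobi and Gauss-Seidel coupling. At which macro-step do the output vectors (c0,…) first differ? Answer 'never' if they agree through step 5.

[Jacobi] macro 1: S0 reads c1=-1 → after 2×micro: 4; S1 reads c0=2 → after 1×micro: 0 ⇒ (c0=4, c1=0)
[Jacobi] macro 2: S0 reads c1=0 → after 2×micro: 2; S1 reads c0=4 → after 1×micro: 4 ⇒ (c0=2, c1=4)
[Jacobi] macro 3: S0 reads c1=4 → after 2×micro: 2; S1 reads c0=2 → after 1×micro: 10 ⇒ (c0=2, c1=10)
[Jacobi] macro 4: S0 reads c1=10 → after 2×micro: 2; S1 reads c0=2 → after 1×micro: 22 ⇒ (c0=2, c1=22)
[Jacobi] macro 5: S0 reads c1=22 → after 2×micro: 2; S1 reads c0=2 → after 1×micro: 46 ⇒ (c0=2, c1=46)
[Gauss-Seidel] macro 1: S0 reads c1=-1 → after 2×micro: 4; S1 reads c0=4 → after 1×micro: 2 ⇒ (c0=4, c1=2)
[Gauss-Seidel] macro 2: S0 reads c1=2 → after 2×micro: 4; S1 reads c0=4 → after 1×micro: 8 ⇒ (c0=4, c1=8)
[Gauss-Seidel] macro 3: S0 reads c1=8 → after 2×micro: 4; S1 reads c0=4 → after 1×micro: 20 ⇒ (c0=4, c1=20)
[Gauss-Seidel] macro 4: S0 reads c1=20 → after 2×micro: 4; S1 reads c0=4 → after 1×micro: 44 ⇒ (c0=4, c1=44)
[Gauss-Seidel] macro 5: S0 reads c1=44 → after 2×micro: 4; S1 reads c0=4 → after 1×micro: 92 ⇒ (c0=4, c1=92)

first divergence at macro-step: 1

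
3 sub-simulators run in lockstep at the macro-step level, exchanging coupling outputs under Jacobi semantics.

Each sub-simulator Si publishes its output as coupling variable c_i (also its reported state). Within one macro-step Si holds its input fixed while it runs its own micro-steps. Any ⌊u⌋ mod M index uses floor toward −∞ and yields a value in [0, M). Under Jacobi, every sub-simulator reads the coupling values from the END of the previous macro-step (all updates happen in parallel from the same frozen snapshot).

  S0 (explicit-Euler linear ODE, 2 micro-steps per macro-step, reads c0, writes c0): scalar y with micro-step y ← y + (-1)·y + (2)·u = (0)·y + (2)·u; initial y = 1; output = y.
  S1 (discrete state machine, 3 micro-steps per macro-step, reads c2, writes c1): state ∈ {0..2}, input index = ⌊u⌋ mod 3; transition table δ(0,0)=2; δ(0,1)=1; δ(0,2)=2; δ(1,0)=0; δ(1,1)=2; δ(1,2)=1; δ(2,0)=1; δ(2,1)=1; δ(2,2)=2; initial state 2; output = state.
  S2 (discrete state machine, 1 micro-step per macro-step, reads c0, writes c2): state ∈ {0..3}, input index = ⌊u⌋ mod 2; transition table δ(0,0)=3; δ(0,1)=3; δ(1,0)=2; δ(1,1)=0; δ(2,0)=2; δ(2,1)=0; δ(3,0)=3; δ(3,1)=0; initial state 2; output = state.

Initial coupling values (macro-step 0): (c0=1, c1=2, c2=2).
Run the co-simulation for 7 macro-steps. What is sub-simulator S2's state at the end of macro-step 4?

macro 1: S0 reads c0=1 → after 2×micro: 2; S1 reads c2=2 → after 3×micro: 2; S2 reads c0=1 → after 1×micro: 0 ⇒ (c0=2, c1=2, c2=0)
macro 2: S0 reads c0=2 → after 2×micro: 4; S1 reads c2=0 → after 3×micro: 2; S2 reads c0=2 → after 1×micro: 3 ⇒ (c0=4, c1=2, c2=3)
macro 3: S0 reads c0=4 → after 2×micro: 8; S1 reads c2=3 → after 3×micro: 2; S2 reads c0=4 → after 1×micro: 3 ⇒ (c0=8, c1=2, c2=3)
macro 4: S0 reads c0=8 → after 2×micro: 16; S1 reads c2=3 → after 3×micro: 2; S2 reads c0=8 → after 1×micro: 3 ⇒ (c0=16, c1=2, c2=3)
macro 5: S0 reads c0=16 → after 2×micro: 32; S1 reads c2=3 → after 3×micro: 2; S2 reads c0=16 → after 1×micro: 3 ⇒ (c0=32, c1=2, c2=3)
macro 6: S0 reads c0=32 → after 2×micro: 64; S1 reads c2=3 → after 3×micro: 2; S2 reads c0=32 → after 1×micro: 3 ⇒ (c0=64, c1=2, c2=3)
macro 7: S0 reads c0=64 → after 2×micro: 128; S1 reads c2=3 → after 3×micro: 2; S2 reads c0=64 → after 1×micro: 3 ⇒ (c0=128, c1=2, c2=3)

S2 state at macro-step 4 = 3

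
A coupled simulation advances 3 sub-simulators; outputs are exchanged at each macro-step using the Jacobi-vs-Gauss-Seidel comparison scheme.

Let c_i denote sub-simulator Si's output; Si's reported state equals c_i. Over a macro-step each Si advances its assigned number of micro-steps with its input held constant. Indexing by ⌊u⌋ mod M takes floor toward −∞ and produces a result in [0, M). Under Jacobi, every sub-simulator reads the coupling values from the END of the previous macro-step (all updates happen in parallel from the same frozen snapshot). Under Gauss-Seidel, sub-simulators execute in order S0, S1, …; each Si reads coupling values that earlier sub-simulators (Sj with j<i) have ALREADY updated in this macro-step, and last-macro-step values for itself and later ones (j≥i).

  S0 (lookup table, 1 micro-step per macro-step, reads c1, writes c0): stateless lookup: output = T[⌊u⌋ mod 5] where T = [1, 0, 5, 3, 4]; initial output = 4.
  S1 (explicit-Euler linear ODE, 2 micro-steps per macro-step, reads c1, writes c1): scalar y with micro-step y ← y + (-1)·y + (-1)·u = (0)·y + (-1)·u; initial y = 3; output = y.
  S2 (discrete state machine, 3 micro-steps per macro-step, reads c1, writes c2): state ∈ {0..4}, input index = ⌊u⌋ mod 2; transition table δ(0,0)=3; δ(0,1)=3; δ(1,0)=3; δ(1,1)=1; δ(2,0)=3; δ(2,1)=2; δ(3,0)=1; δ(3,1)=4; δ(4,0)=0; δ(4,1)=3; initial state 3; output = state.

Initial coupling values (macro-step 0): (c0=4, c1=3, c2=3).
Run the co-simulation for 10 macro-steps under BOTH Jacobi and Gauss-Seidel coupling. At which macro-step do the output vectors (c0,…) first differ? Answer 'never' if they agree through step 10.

first divergence at macro-step: never

[Jacobi] macro 1: S0 reads c1=3 → after 1×micro: 3; S1 reads c1=3 → after 2×micro: -3; S2 reads c1=3 → after 3×micro: 4 ⇒ (c0=3, c1=-3, c2=4)
[Jacobi] macro 2: S0 reads c1=-3 → after 1×micro: 5; S1 reads c1=-3 → after 2×micro: 3; S2 reads c1=-3 → after 3×micro: 3 ⇒ (c0=5, c1=3, c2=3)
[Jacobi] macro 3: S0 reads c1=3 → after 1×micro: 3; S1 reads c1=3 → after 2×micro: -3; S2 reads c1=3 → after 3×micro: 4 ⇒ (c0=3, c1=-3, c2=4)
[Jacobi] macro 4: S0 reads c1=-3 → after 1×micro: 5; S1 reads c1=-3 → after 2×micro: 3; S2 reads c1=-3 → after 3×micro: 3 ⇒ (c0=5, c1=3, c2=3)
[Jacobi] macro 5: S0 reads c1=3 → after 1×micro: 3; S1 reads c1=3 → after 2×micro: -3; S2 reads c1=3 → after 3×micro: 4 ⇒ (c0=3, c1=-3, c2=4)
[Jacobi] macro 6: S0 reads c1=-3 → after 1×micro: 5; S1 reads c1=-3 → after 2×micro: 3; S2 reads c1=-3 → after 3×micro: 3 ⇒ (c0=5, c1=3, c2=3)
[Jacobi] macro 7: S0 reads c1=3 → after 1×micro: 3; S1 reads c1=3 → after 2×micro: -3; S2 reads c1=3 → after 3×micro: 4 ⇒ (c0=3, c1=-3, c2=4)
[Jacobi] macro 8: S0 reads c1=-3 → after 1×micro: 5; S1 reads c1=-3 → after 2×micro: 3; S2 reads c1=-3 → after 3×micro: 3 ⇒ (c0=5, c1=3, c2=3)
[Jacobi] macro 9: S0 reads c1=3 → after 1×micro: 3; S1 reads c1=3 → after 2×micro: -3; S2 reads c1=3 → after 3×micro: 4 ⇒ (c0=3, c1=-3, c2=4)
[Jacobi] macro 10: S0 reads c1=-3 → after 1×micro: 5; S1 reads c1=-3 → after 2×micro: 3; S2 reads c1=-3 → after 3×micro: 3 ⇒ (c0=5, c1=3, c2=3)
[Gauss-Seidel] macro 1: S0 reads c1=3 → after 1×micro: 3; S1 reads c1=3 → after 2×micro: -3; S2 reads c1=-3 → after 3×micro: 4 ⇒ (c0=3, c1=-3, c2=4)
[Gauss-Seidel] macro 2: S0 reads c1=-3 → after 1×micro: 5; S1 reads c1=-3 → after 2×micro: 3; S2 reads c1=3 → after 3×micro: 3 ⇒ (c0=5, c1=3, c2=3)
[Gauss-Seidel] macro 3: S0 reads c1=3 → after 1×micro: 3; S1 reads c1=3 → after 2×micro: -3; S2 reads c1=-3 → after 3×micro: 4 ⇒ (c0=3, c1=-3, c2=4)
[Gauss-Seidel] macro 4: S0 reads c1=-3 → after 1×micro: 5; S1 reads c1=-3 → after 2×micro: 3; S2 reads c1=3 → after 3×micro: 3 ⇒ (c0=5, c1=3, c2=3)
[Gauss-Seidel] macro 5: S0 reads c1=3 → after 1×micro: 3; S1 reads c1=3 → after 2×micro: -3; S2 reads c1=-3 → after 3×micro: 4 ⇒ (c0=3, c1=-3, c2=4)
[Gauss-Seidel] macro 6: S0 reads c1=-3 → after 1×micro: 5; S1 reads c1=-3 → after 2×micro: 3; S2 reads c1=3 → after 3×micro: 3 ⇒ (c0=5, c1=3, c2=3)
[Gauss-Seidel] macro 7: S0 reads c1=3 → after 1×micro: 3; S1 reads c1=3 → after 2×micro: -3; S2 reads c1=-3 → after 3×micro: 4 ⇒ (c0=3, c1=-3, c2=4)
[Gauss-Seidel] macro 8: S0 reads c1=-3 → after 1×micro: 5; S1 reads c1=-3 → after 2×micro: 3; S2 reads c1=3 → after 3×micro: 3 ⇒ (c0=5, c1=3, c2=3)
[Gauss-Seidel] macro 9: S0 reads c1=3 → after 1×micro: 3; S1 reads c1=3 → after 2×micro: -3; S2 reads c1=-3 → after 3×micro: 4 ⇒ (c0=3, c1=-3, c2=4)
[Gauss-Seidel] macro 10: S0 reads c1=-3 → after 1×micro: 5; S1 reads c1=-3 → after 2×micro: 3; S2 reads c1=3 → after 3×micro: 3 ⇒ (c0=5, c1=3, c2=3)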